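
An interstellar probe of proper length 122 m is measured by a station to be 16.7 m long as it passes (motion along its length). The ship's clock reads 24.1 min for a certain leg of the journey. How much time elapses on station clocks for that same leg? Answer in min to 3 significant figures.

Δt ≈ 176 min

Length contraction ⇒ γ = L₀/L = 122/16.7 = 7.3054
Time dilation: Δt = γτ₀ = 7.3054 × 24.1 min = 176 min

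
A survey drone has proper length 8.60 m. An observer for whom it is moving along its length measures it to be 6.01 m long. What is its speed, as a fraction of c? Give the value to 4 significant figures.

γ = L₀/L = 8.60/6.01 = 1.43095
β = √(1 − 1/γ²) = 0.7153

β ≈ 0.7153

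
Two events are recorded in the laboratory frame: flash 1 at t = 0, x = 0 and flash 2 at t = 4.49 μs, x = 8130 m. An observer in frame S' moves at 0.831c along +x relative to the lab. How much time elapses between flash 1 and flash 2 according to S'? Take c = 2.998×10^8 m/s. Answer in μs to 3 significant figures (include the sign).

γ = 1/√(1 − 0.831²) = 1.7977
Δt' = γ(Δt − vΔx/c²) = 1.7977 × (4.49 μs − 0.831×8130 m / (2.998×10^8 m/s))
= 1.7977 × (-18.045 μs) = -32.4 μs

Δt' ≈ -32.4 μs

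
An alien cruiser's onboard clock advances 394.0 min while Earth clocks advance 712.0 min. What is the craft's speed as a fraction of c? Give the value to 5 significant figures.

β ≈ 0.83294

γ = Δt/τ₀ = 712.0/394.0 = 1.807107
β = √(1 − 1/γ²) = √(1 − 1/1.807107²) = 0.83294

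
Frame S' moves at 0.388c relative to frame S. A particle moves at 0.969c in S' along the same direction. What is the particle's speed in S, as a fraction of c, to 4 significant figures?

Relativistic velocity addition: u = (u' + v)/(1 + u'v/c²)
= (0.969 + 0.388)/(1 + 0.969×0.388) = 1.357/1.37597 = 0.9862

u ≈ 0.9862c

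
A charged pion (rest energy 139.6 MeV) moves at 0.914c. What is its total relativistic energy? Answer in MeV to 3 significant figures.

E ≈ 344 MeV

γ = 1/√(1 − 0.914²) = 2.4648
E = γm₀c² = 2.4648 × 139.6 MeV = 344 MeV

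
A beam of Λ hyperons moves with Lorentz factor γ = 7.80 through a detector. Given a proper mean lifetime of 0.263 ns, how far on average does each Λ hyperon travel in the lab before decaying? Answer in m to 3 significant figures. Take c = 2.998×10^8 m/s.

d ≈ 0.610 m

β = √(1 − 1/γ²) = √(1 − 1/7.80²) = 0.99175
Dilated lifetime: Δt = γτ₀ = 7.80 × 0.263 ns = 2.0514 ns
d = vΔt = 0.99175c × 2.0514 ns = 2.9733×10^8 m/s × 2.0514×10^-9 s = 0.610 m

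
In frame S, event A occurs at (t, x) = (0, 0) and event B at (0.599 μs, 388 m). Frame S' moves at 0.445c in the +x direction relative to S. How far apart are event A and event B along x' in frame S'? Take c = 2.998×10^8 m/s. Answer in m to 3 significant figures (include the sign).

γ = 1/√(1 − 0.445²) = 1.1167
Δx' = γ(Δx − vΔt) = 1.1167 × (388 m − 0.445×(2.998×10^8 m/s)×0.599×10^-6 s)
= 1.1167 × (308.09 m) = 344 m

Δx' ≈ 344 m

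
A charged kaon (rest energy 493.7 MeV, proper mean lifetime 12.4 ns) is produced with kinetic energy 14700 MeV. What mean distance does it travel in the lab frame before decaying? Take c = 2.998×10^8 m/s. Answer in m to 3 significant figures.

d ≈ 114 m

γ = 1 + K/(m₀c²) = 1 + 14700/493.7 = 30.775
β = √(1 − 1/γ²) = 0.99947
Dilated lifetime: γτ₀ = 30.775 × 12.4 ns = 381.61 ns
d = βc·γτ₀ = 0.99947 × (2.998×10^8 m/s) × 3.8161×10^-7 s = 114 m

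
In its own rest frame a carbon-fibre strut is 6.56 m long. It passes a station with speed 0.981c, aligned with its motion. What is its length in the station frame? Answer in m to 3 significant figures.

γ = 1/√(1 − 0.981²) = 5.1544
Length contraction: L = L₀/γ = 6.56/5.1544 = 1.27 m

L ≈ 1.27 m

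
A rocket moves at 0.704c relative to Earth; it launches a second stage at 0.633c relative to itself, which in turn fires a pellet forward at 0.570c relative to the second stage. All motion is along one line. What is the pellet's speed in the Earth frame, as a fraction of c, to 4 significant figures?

Compose boost 2: (0.633 + 0.704)/(1 + 0.633×0.704) = 1.337/1.44563 = 0.924855
Compose boost 3: (0.570 + 0.924855)/(1 + 0.570×0.924855) = 1.49486/1.52717 = 0.9788

u ≈ 0.9788c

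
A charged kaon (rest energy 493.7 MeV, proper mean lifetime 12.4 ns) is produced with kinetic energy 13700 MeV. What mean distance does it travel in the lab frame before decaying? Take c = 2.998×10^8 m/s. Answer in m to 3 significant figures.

γ = 1 + K/(m₀c²) = 1 + 13700/493.7 = 28.750
β = √(1 − 1/γ²) = 0.99939
Dilated lifetime: γτ₀ = 28.750 × 12.4 ns = 356.50 ns
d = βc·γτ₀ = 0.99939 × (2.998×10^8 m/s) × 3.5650×10^-7 s = 107 m

d ≈ 107 m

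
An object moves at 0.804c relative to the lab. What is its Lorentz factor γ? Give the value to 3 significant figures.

γ = 1/√(1 − β²) = 1/√(1 − 0.804²) = 1/√(0.35358) = 1.68

γ ≈ 1.68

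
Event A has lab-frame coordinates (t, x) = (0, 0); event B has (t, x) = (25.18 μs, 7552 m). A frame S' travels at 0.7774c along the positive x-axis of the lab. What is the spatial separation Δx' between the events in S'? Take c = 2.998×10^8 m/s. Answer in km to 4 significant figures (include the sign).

γ = 1/√(1 − 0.7774²) = 1.58981
Δx' = γ(Δx − vΔt) = 1.58981 × (7552 m − 0.7774×(2.998×10^8 m/s)×25.18×10^-6 s)
= 1.58981 × (1683.44 m) = 2.676 km

Δx' ≈ 2.676 km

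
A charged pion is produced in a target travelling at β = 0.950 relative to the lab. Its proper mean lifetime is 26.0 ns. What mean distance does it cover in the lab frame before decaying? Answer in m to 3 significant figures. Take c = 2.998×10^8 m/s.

γ = 1/√(1 − 0.950²) = 3.2026
Dilated lifetime: Δt = γτ₀ = 3.2026 × 26.0 ns = 83.267 ns
d = vΔt = 0.950c × 83.267 ns = 2.8481×10^8 m/s × 8.3267×10^-8 s = 23.7 m

d ≈ 23.7 m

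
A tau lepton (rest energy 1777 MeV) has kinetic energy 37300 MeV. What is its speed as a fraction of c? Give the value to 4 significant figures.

β ≈ 0.9990

γ = 1 + K/(m₀c²) = 1 + 37300/1777 = 21.9904
β = √(1 − 1/γ²) = 0.9990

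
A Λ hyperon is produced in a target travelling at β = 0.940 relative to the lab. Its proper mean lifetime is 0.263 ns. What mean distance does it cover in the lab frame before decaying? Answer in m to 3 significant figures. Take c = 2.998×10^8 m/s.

d ≈ 0.217 m

γ = 1/√(1 − 0.940²) = 2.9311
Dilated lifetime: Δt = γτ₀ = 2.9311 × 0.263 ns = 0.77087 ns
d = vΔt = 0.940c × 0.77087 ns = 2.8181×10^8 m/s × 7.7087×10^-10 s = 0.217 m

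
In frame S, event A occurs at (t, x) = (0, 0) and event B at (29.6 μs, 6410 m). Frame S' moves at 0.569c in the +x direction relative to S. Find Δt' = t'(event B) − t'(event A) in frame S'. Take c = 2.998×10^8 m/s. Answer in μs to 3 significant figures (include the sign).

γ = 1/√(1 − 0.569²) = 1.2160
Δt' = γ(Δt − vΔx/c²) = 1.2160 × (29.6 μs − 0.569×6410 m / (2.998×10^8 m/s))
= 1.2160 × (17.434 μs) = 21.2 μs

Δt' ≈ 21.2 μs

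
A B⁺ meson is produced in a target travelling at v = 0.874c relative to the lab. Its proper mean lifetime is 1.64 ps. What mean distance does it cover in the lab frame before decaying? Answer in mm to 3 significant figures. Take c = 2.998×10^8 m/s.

γ = 1/√(1 − 0.874²) = 2.0579
Dilated lifetime: Δt = γτ₀ = 2.0579 × 1.64 ps = 3.3750 ps
d = vΔt = 0.874c × 3.3750 ps = 2.6203×10^8 m/s × 3.3750×10^-12 s = 0.884 mm

d ≈ 0.884 mm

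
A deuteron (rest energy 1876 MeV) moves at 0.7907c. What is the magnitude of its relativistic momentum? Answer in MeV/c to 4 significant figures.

p ≈ 2423 MeV/c

γ = 1/√(1 − 0.7907²) = 1.63344
p = γβm₀c = 1.63344 × 0.7907 × 1876 MeV/c = 2423 MeV/c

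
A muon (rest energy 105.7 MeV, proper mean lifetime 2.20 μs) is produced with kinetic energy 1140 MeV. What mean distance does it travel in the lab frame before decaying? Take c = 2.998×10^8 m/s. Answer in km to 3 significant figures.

γ = 1 + K/(m₀c²) = 1 + 1140/105.7 = 11.785
β = √(1 − 1/γ²) = 0.99639
Dilated lifetime: γτ₀ = 11.785 × 2.20 μs = 25.928 μs
d = βc·γτ₀ = 0.99639 × (2.998×10^8 m/s) × 2.5928×10^-5 s = 7.75 km

d ≈ 7.75 km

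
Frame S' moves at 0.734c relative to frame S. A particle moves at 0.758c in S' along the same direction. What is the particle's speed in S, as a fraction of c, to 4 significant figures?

Relativistic velocity addition: u = (u' + v)/(1 + u'v/c²)
= (0.758 + 0.734)/(1 + 0.758×0.734) = 1.492/1.55637 = 0.9586

u ≈ 0.9586c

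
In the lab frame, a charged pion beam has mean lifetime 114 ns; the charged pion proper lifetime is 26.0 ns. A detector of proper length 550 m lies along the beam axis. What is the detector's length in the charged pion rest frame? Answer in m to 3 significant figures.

Time dilation ⇒ γ = Δt/τ₀ = 114/26.0 = 4.3846
Length contraction: L = L₀/γ = 550/4.3846 = 125 m

L ≈ 125 m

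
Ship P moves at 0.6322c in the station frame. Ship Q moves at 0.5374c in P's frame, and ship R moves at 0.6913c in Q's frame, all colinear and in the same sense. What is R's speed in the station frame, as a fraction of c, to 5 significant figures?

Compose boost 2: (0.5374 + 0.6322)/(1 + 0.5374×0.6322) = 1.1696/1.339744 = 0.8730024
Compose boost 3: (0.6913 + 0.8730024)/(1 + 0.6913×0.8730024) = 1.564302/1.603507 = 0.97555

u ≈ 0.97555c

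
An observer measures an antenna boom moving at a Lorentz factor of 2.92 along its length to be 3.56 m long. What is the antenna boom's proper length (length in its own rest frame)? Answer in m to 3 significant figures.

γ = 2.92 (given)
L₀ = γL = 2.92 × 3.56 = 10.4 m

L₀ ≈ 10.4 m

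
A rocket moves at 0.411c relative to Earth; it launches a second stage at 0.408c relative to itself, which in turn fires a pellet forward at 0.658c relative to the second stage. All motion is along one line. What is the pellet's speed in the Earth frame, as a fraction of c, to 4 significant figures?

Compose boost 2: (0.408 + 0.411)/(1 + 0.408×0.411) = 0.8190/1.16769 = 0.701386
Compose boost 3: (0.658 + 0.701386)/(1 + 0.658×0.701386) = 1.35939/1.46151 = 0.9301

u ≈ 0.9301c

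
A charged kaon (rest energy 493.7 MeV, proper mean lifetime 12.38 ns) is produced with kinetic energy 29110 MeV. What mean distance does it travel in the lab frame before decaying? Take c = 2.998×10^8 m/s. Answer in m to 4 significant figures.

γ = 1 + K/(m₀c²) = 1 + 29110/493.7 = 59.9629
β = √(1 − 1/γ²) = 0.999861
Dilated lifetime: γτ₀ = 59.9629 × 12.38 ns = 742.341 ns
d = βc·γτ₀ = 0.999861 × (2.998×10^8 m/s) × 7.42341×10^-7 s = 222.5 m

d ≈ 222.5 m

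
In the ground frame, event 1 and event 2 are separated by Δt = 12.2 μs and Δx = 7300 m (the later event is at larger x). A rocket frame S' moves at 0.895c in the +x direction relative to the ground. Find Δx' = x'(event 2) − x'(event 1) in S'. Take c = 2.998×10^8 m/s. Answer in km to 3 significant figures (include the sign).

Δx' ≈ 9.03 km

γ = 1/√(1 − 0.895²) = 2.2418
Δx' = γ(Δx − vΔt) = 2.2418 × (7300 m − 0.895×(2.998×10^8 m/s)×12.2×10^-6 s)
= 2.2418 × (4026.5 m) = 9.03 km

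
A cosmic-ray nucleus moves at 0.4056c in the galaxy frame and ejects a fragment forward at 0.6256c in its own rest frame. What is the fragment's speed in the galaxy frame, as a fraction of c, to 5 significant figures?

Compose boost 2: (0.6256 + 0.4056)/(1 + 0.6256×0.4056) = 1.0312/1.253743 = 0.82250

u ≈ 0.82250c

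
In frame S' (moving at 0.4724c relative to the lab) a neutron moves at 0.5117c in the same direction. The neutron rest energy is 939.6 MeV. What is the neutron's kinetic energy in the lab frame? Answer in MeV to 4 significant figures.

u_lab = (0.5117 + 0.4724)/(1 + 0.5117×0.4724) = 0.7925252
γ = 1/√(1 − 0.7925252²) = 1.63978
K = (γ − 1)m₀c² = (1.63978 − 1) × 939.6 = 0.639777 × 939.6 = 601.1 MeV

K ≈ 601.1 MeV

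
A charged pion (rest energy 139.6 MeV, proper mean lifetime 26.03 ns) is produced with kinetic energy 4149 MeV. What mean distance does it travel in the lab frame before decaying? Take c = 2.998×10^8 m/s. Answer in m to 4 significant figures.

γ = 1 + K/(m₀c²) = 1 + 4149/139.6 = 30.7206
β = √(1 − 1/γ²) = 0.999470
Dilated lifetime: γτ₀ = 30.7206 × 26.03 ns = 799.658 ns
d = βc·γτ₀ = 0.999470 × (2.998×10^8 m/s) × 7.99658×10^-7 s = 239.6 m

d ≈ 239.6 m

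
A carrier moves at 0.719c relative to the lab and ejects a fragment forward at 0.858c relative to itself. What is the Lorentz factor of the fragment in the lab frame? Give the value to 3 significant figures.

u_lab = (0.858 + 0.719)/(1 + 0.858×0.719) = 1.577/1.61690 = 0.975322
γ = 1/√(1 − 0.975322²) = 4.53

γ ≈ 4.53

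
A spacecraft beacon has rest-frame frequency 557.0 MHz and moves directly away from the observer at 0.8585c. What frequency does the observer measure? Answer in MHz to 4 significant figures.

Relativistic Doppler: f_obs = f_src √((1−β)/(1+β))
= 557.0 × √(0.141500/1.85850) = 557.0 × 0.275929 = 153.7 MHz

f_obs ≈ 153.7 MHz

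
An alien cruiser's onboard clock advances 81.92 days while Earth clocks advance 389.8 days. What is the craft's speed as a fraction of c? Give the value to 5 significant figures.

γ = Δt/τ₀ = 389.8/81.92 = 4.758301
β = √(1 − 1/γ²) = √(1 − 1/4.758301²) = 0.97767

β ≈ 0.97767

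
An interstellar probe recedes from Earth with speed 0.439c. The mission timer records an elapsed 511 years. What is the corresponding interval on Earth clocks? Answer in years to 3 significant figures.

Δt ≈ 569 years

γ = 1/√(1 − 0.439²) = 1.1130
Time dilation: Δt = γτ₀ = 1.1130 × 511 years = 569 years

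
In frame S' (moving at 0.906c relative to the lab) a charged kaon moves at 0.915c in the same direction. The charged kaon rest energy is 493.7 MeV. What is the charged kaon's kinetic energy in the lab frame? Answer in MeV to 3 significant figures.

K ≈ 4790 MeV

u_lab = (0.915 + 0.906)/(1 + 0.915×0.906) = 0.995631
γ = 1/√(1 − 0.995631²) = 10.710
K = (γ − 1)m₀c² = (10.710 − 1) × 493.7 = 9.7101 × 493.7 = 4790 MeV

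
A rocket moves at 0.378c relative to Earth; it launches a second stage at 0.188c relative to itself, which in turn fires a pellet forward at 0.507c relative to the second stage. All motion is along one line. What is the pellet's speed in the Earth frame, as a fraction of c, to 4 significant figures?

Compose boost 2: (0.188 + 0.378)/(1 + 0.188×0.378) = 0.5660/1.07106 = 0.528446
Compose boost 3: (0.507 + 0.528446)/(1 + 0.507×0.528446) = 1.03545/1.26792 = 0.8166

u ≈ 0.8166c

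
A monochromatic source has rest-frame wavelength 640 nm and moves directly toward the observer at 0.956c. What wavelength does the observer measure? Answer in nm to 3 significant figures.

Relativistic Doppler: λ_obs = λ_src √((1−β)/(1+β))
= 640 × √(0.044000/1.9560) = 640 × 0.14998 = 96.0 nm

λ_obs ≈ 96.0 nm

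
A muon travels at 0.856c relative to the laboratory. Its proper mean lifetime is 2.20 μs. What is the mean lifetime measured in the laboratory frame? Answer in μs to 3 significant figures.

γ = 1/√(1 − 0.856²) = 1.9343
Time dilation: Δt = γτ₀ = 1.9343 × 2.20 μs = 4.26 μs

Δt ≈ 4.26 μs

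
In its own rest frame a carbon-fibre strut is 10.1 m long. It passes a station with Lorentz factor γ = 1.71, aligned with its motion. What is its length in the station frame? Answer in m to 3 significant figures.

L ≈ 5.91 m

γ = 1.71 (given)
Length contraction: L = L₀/γ = 10.1/1.71 = 5.91 m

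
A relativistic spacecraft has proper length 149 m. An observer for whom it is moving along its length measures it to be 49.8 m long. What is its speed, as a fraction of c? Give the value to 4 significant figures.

β ≈ 0.9425

γ = L₀/L = 149/49.8 = 2.99197
β = √(1 − 1/γ²) = 0.9425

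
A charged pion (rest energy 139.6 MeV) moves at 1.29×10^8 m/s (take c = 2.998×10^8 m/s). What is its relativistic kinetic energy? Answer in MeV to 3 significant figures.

K ≈ 15.0 MeV

β = v/c = 1.29×10^8 / 2.998×10^8 = 0.43029
γ = 1/√(1 − 0.43029²) = 1.1078
K = (γ − 1)m₀c² = (1.1078 − 1) × 139.6 MeV = 0.10780 × 139.6 MeV = 15.0 MeV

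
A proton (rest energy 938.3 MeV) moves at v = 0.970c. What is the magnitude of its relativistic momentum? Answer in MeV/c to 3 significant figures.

γ = 1/√(1 − 0.970²) = 4.1135
p = γβm₀c = 4.1135 × 0.970 × 938.3 MeV/c = 3740 MeV/c

p ≈ 3740 MeV/c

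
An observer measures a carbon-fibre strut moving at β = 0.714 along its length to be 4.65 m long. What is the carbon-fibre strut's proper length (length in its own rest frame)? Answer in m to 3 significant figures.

L₀ ≈ 6.64 m

γ = 1/√(1 − 0.714²) = 1.4283
L₀ = γL = 1.4283 × 4.65 = 6.64 m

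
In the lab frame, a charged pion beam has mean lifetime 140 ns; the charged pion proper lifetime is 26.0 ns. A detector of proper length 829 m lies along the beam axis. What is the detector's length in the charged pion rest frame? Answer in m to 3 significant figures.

Time dilation ⇒ γ = Δt/τ₀ = 140/26.0 = 5.3846
Length contraction: L = L₀/γ = 829/5.3846 = 154 m

L ≈ 154 m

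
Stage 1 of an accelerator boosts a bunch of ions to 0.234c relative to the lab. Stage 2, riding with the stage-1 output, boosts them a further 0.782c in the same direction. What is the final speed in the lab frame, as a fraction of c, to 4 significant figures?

u ≈ 0.8588c

Compose boost 2: (0.782 + 0.234)/(1 + 0.782×0.234) = 1.016/1.18299 = 0.8588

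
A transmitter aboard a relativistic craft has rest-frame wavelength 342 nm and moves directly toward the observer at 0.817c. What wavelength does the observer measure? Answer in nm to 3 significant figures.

λ_obs ≈ 109 nm

Relativistic Doppler: λ_obs = λ_src √((1−β)/(1+β))
= 342 × √(0.18300/1.8170) = 342 × 0.31736 = 109 nm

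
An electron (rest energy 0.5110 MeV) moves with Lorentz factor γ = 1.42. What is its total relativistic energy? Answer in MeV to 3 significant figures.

E ≈ 0.726 MeV

γ = 1.42 (given)
E = γm₀c² = 1.42 × 0.5110 MeV = 0.726 MeV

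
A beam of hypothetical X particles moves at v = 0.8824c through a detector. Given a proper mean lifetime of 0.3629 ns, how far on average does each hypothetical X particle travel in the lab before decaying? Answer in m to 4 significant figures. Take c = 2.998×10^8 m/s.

d ≈ 0.2040 m

γ = 1/√(1 − 0.8824²) = 2.12540
Dilated lifetime: Δt = γτ₀ = 2.12540 × 0.3629 ns = 0.771307 ns
d = vΔt = 0.8824c × 0.771307 ns = 2.64544×10^8 m/s × 7.71307×10^-10 s = 0.2040 m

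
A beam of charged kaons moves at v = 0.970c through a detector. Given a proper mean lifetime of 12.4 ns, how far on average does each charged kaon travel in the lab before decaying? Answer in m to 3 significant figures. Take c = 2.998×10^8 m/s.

γ = 1/√(1 − 0.970²) = 4.1135
Dilated lifetime: Δt = γτ₀ = 4.1135 × 12.4 ns = 51.007 ns
d = vΔt = 0.970c × 51.007 ns = 2.9081×10^8 m/s × 5.1007×10^-8 s = 14.8 m

d ≈ 14.8 m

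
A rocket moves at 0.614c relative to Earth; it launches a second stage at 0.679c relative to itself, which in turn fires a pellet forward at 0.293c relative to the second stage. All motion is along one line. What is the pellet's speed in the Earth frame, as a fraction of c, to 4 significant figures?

u ≈ 0.9512c

Compose boost 2: (0.679 + 0.614)/(1 + 0.679×0.614) = 1.293/1.41691 = 0.912552
Compose boost 3: (0.293 + 0.912552)/(1 + 0.293×0.912552) = 1.20555/1.26738 = 0.9512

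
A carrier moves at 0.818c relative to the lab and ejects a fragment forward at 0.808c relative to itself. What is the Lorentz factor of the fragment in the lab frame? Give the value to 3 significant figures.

u_lab = (0.808 + 0.818)/(1 + 0.808×0.818) = 1.626/1.66094 = 0.978961
γ = 1/√(1 − 0.978961²) = 4.90

γ ≈ 4.90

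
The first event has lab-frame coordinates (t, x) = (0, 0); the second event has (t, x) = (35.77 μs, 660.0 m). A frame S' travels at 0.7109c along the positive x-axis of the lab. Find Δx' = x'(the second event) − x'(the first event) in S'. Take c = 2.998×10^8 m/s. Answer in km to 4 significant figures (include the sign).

γ = 1/√(1 − 0.7109²) = 1.42188
Δx' = γ(Δx − vΔt) = 1.42188 × (660.0 m − 0.7109×(2.998×10^8 m/s)×35.77×10^-6 s)
= 1.42188 × (-6963.58 m) = -9.901 km

Δx' ≈ -9.901 km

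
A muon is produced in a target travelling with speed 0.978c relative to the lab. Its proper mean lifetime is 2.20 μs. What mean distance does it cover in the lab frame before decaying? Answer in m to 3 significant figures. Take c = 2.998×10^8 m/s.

γ = 1/√(1 − 0.978²) = 4.7938
Dilated lifetime: Δt = γτ₀ = 4.7938 × 2.20 μs = 10.546 μs
d = vΔt = 0.978c × 10.546 μs = 2.9320×10^8 m/s × 1.0546×10^-5 s = 3090 m

d ≈ 3090 m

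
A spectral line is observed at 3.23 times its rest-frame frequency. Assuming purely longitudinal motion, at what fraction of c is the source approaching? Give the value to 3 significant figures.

β ≈ 0.825

f_obs/f_src = √((1+β)/(1−β)) = 3.23  ⇒  (1+β)/(1−β) = 10.433
β = |1 − D²|/(1 + D²) = |1 − 10.433|/(1 + 10.433) = 0.825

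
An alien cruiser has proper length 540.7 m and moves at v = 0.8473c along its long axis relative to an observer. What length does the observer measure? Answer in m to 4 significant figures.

γ = 1/√(1 − 0.8473²) = 1.88283
Length contraction: L = L₀/γ = 540.7/1.88283 = 287.2 m

L ≈ 287.2 m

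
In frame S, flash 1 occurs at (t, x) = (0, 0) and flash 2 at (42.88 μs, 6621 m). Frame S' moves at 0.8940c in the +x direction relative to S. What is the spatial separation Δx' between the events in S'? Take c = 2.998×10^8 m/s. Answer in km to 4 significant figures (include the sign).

γ = 1/√(1 − 0.8940²) = 2.23181
Δx' = γ(Δx − vΔt) = 2.23181 × (6621 m − 0.8940×(2.998×10^8 m/s)×42.88×10^-6 s)
= 2.23181 × (-4871.75 m) = -10.87 km

Δx' ≈ -10.87 km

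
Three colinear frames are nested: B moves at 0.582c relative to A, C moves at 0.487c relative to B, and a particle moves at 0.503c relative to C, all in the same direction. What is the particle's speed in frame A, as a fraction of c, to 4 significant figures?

u ≈ 0.9415c

Compose boost 2: (0.487 + 0.582)/(1 + 0.487×0.582) = 1.069/1.28343 = 0.832922
Compose boost 3: (0.503 + 0.832922)/(1 + 0.503×0.832922) = 1.33592/1.41896 = 0.9415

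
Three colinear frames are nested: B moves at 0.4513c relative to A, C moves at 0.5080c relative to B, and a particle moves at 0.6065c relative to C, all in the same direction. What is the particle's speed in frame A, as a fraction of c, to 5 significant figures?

u ≈ 0.94134c

Compose boost 2: (0.5080 + 0.4513)/(1 + 0.5080×0.4513) = 0.95930/1.229260 = 0.7803879
Compose boost 3: (0.6065 + 0.7803879)/(1 + 0.6065×0.7803879) = 1.386888/1.473305 = 0.94134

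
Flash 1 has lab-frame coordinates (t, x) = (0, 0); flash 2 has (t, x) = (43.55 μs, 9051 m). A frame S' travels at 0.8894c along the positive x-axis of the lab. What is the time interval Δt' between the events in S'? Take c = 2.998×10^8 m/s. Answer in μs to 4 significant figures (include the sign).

Δt' ≈ 36.53 μs

γ = 1/√(1 − 0.8894²) = 2.18756
Δt' = γ(Δt − vΔx/c²) = 2.18756 × (43.55 μs − 0.8894×9051 m / (2.998×10^8 m/s))
= 2.18756 × (16.6989 μs) = 36.53 μs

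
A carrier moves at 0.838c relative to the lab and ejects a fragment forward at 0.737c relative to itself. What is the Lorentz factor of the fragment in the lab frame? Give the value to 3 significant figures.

γ ≈ 4.39

u_lab = (0.737 + 0.838)/(1 + 0.737×0.838) = 1.575/1.61761 = 0.973661
γ = 1/√(1 − 0.973661²) = 4.39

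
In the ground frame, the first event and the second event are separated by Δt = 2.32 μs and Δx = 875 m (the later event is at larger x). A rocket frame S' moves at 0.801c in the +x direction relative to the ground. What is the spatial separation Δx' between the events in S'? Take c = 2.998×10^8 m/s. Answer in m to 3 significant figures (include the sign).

γ = 1/√(1 − 0.801²) = 1.6704
Δx' = γ(Δx − vΔt) = 1.6704 × (875 m − 0.801×(2.998×10^8 m/s)×2.32×10^-6 s)
= 1.6704 × (317.88 m) = 531 m

Δx' ≈ 531 m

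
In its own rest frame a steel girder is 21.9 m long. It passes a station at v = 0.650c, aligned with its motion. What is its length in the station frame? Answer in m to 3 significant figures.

L ≈ 16.6 m

γ = 1/√(1 − 0.650²) = 1.3159
Length contraction: L = L₀/γ = 21.9/1.3159 = 16.6 m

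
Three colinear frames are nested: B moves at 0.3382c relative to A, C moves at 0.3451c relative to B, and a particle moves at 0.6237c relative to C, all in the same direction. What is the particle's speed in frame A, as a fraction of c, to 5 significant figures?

Compose boost 2: (0.3451 + 0.3382)/(1 + 0.3451×0.3382) = 0.68330/1.116713 = 0.6118852
Compose boost 3: (0.6237 + 0.6118852)/(1 + 0.6237×0.6118852) = 1.235585/1.381633 = 0.89429

u ≈ 0.89429c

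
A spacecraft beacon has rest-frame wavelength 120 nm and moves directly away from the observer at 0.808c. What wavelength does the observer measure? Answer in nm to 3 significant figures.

Relativistic Doppler: λ_obs = λ_src √((1+β)/(1−β))
= 120 × √(1.8080/0.19200) = 120 × 3.0687 = 368 nm

λ_obs ≈ 368 nm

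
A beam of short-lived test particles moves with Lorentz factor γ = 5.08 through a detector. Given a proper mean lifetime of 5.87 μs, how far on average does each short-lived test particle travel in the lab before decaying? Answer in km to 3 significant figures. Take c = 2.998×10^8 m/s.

β = √(1 − 1/γ²) = √(1 − 1/5.08²) = 0.98043
Dilated lifetime: Δt = γτ₀ = 5.08 × 5.87 μs = 29.820 μs
d = vΔt = 0.98043c × 29.820 μs = 2.9393×10^8 m/s × 2.9820×10^-5 s = 8.76 km

d ≈ 8.76 km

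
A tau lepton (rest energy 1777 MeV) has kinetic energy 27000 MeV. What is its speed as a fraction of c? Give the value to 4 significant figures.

β ≈ 0.9981

γ = 1 + K/(m₀c²) = 1 + 27000/1777 = 16.1941
β = √(1 − 1/γ²) = 0.9981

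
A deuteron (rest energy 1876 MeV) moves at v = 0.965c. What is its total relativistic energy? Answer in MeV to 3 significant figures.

E ≈ 7150 MeV

γ = 1/√(1 − 0.965²) = 3.8132
E = γm₀c² = 3.8132 × 1876 MeV = 7150 MeV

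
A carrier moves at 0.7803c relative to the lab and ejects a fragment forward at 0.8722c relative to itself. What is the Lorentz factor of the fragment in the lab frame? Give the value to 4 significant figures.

γ ≈ 5.494

u_lab = (0.8722 + 0.7803)/(1 + 0.8722×0.7803) = 1.6525/1.680578 = 0.9832929
γ = 1/√(1 − 0.9832929²) = 5.494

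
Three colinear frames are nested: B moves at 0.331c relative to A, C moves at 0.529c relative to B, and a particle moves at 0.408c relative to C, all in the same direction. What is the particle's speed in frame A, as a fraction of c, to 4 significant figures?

Compose boost 2: (0.529 + 0.331)/(1 + 0.529×0.331) = 0.8600/1.17510 = 0.731853
Compose boost 3: (0.408 + 0.731853)/(1 + 0.408×0.731853) = 1.13985/1.29860 = 0.8778

u ≈ 0.8778c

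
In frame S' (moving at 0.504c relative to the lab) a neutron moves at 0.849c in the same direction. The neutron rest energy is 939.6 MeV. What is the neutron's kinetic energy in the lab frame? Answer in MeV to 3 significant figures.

u_lab = (0.849 + 0.504)/(1 + 0.849×0.504) = 0.947548
γ = 1/√(1 − 0.947548²) = 3.1288
K = (γ − 1)m₀c² = (3.1288 − 1) × 939.6 = 2.1288 × 939.6 = 2000 MeV

K ≈ 2000 MeV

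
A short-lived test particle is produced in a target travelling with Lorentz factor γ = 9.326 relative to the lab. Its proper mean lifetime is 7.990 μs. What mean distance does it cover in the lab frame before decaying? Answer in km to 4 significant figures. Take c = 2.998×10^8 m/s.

β = √(1 − 1/γ²) = √(1 − 1/9.326²) = 0.994235
Dilated lifetime: Δt = γτ₀ = 9.326 × 7.990 μs = 74.5147 μs
d = vΔt = 0.994235c × 74.5147 μs = 2.98072×10^8 m/s × 7.45147×10^-5 s = 22.21 km

d ≈ 22.21 km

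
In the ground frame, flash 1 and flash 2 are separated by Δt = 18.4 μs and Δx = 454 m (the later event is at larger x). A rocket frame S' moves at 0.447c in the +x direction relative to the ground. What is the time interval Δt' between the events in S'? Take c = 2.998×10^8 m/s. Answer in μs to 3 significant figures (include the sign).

Δt' ≈ 19.8 μs

γ = 1/√(1 − 0.447²) = 1.1179
Δt' = γ(Δt − vΔx/c²) = 1.1179 × (18.4 μs − 0.447×454 m / (2.998×10^8 m/s))
= 1.1179 × (17.723 μs) = 19.8 μs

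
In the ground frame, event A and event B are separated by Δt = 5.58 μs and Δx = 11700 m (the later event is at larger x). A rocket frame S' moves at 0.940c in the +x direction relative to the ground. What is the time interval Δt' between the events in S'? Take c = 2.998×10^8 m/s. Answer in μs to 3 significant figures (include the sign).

γ = 1/√(1 − 0.940²) = 2.9311
Δt' = γ(Δt − vΔx/c²) = 2.9311 × (5.58 μs − 0.940×11700 m / (2.998×10^8 m/s))
= 2.9311 × (-31.104 μs) = -91.2 μs

Δt' ≈ -91.2 μs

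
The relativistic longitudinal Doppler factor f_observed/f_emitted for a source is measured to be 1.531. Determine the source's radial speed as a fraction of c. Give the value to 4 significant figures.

β ≈ 0.4019

f_obs/f_src = √((1+β)/(1−β)) = 1.531  ⇒  (1+β)/(1−β) = 2.34396
β = |1 − D²|/(1 + D²) = |1 − 2.34396|/(1 + 2.34396) = 0.4019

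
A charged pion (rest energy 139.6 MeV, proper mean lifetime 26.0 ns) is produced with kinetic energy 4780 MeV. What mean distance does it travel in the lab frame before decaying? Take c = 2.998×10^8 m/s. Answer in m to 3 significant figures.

γ = 1 + K/(m₀c²) = 1 + 4780/139.6 = 35.241
β = √(1 − 1/γ²) = 0.99960
Dilated lifetime: γτ₀ = 35.241 × 26.0 ns = 916.26 ns
d = βc·γτ₀ = 0.99960 × (2.998×10^8 m/s) × 9.1626×10^-7 s = 275 m

d ≈ 275 m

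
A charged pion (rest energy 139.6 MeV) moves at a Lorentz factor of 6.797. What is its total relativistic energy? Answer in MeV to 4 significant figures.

E ≈ 948.9 MeV

γ = 6.797 (given)
E = γm₀c² = 6.797 × 139.6 MeV = 948.9 MeV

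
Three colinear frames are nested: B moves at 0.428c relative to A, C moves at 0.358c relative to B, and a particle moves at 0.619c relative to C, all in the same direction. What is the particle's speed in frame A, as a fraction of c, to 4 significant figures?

u ≈ 0.9147c

Compose boost 2: (0.358 + 0.428)/(1 + 0.358×0.428) = 0.7860/1.15322 = 0.681568
Compose boost 3: (0.619 + 0.681568)/(1 + 0.619×0.681568) = 1.30057/1.42189 = 0.9147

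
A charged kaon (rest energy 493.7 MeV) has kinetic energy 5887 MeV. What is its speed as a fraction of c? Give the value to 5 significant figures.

β ≈ 0.99700

γ = 1 + K/(m₀c²) = 1 + 5887/493.7 = 12.92425
β = √(1 − 1/γ²) = 0.99700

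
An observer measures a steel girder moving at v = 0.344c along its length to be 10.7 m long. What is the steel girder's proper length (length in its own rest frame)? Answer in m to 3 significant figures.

γ = 1/√(1 − 0.344²) = 1.0650
L₀ = γL = 1.0650 × 10.7 = 11.4 m

L₀ ≈ 11.4 m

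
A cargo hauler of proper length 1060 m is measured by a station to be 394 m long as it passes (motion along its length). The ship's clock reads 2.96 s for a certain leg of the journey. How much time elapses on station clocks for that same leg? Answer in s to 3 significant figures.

Δt ≈ 7.96 s

Length contraction ⇒ γ = L₀/L = 1060/394 = 2.6904
Time dilation: Δt = γτ₀ = 2.6904 × 2.96 s = 7.96 s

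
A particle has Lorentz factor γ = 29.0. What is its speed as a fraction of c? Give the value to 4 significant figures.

β = √(1 − 1/γ²) = √(1 − 1/29.0²) = √(0.998811) = 0.9994

β ≈ 0.9994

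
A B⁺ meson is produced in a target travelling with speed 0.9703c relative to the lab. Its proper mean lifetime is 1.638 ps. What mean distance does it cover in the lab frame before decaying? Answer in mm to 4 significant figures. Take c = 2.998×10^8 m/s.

γ = 1/√(1 − 0.9703²) = 4.13386
Dilated lifetime: Δt = γτ₀ = 4.13386 × 1.638 ps = 6.77126 ps
d = vΔt = 0.9703c × 6.77126 ps = 2.90896×10^8 m/s × 6.77126×10^-12 s = 1.970 mm

d ≈ 1.970 mm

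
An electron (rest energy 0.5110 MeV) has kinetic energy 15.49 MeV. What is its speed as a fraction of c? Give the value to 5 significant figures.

γ = 1 + K/(m₀c²) = 1 + 15.49/0.5110 = 31.31311
β = √(1 − 1/γ²) = 0.99949

β ≈ 0.99949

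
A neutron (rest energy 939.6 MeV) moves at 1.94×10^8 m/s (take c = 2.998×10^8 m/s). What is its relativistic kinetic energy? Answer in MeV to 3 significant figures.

K ≈ 293 MeV

β = v/c = 1.94×10^8 / 2.998×10^8 = 0.64710
γ = 1/√(1 − 0.64710²) = 1.3116
K = (γ − 1)m₀c² = (1.3116 − 1) × 939.6 MeV = 0.31164 × 939.6 MeV = 293 MeV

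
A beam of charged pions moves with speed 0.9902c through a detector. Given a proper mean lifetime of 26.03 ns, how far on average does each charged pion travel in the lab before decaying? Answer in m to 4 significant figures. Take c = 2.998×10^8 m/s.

γ = 1/√(1 − 0.9902²) = 7.16042
Dilated lifetime: Δt = γτ₀ = 7.16042 × 26.03 ns = 186.386 ns
d = vΔt = 0.9902c × 186.386 ns = 2.96862×10^8 m/s × 1.86386×10^-7 s = 55.33 m

d ≈ 55.33 m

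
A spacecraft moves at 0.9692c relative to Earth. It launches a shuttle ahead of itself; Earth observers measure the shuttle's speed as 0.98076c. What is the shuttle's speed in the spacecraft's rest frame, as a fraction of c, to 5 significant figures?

u' ≈ 0.23378c

Inverse velocity addition: u' = (u − v)/(1 − uv/c²)
= (0.98076 − 0.9692)/(1 − 0.98076×0.9692) = 0.011560/0.04944741 = 0.23378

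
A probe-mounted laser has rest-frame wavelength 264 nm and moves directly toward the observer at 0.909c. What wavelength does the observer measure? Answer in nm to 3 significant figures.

Relativistic Doppler: λ_obs = λ_src √((1−β)/(1+β))
= 264 × √(0.091000/1.9090) = 264 × 0.21833 = 57.6 nm

λ_obs ≈ 57.6 nm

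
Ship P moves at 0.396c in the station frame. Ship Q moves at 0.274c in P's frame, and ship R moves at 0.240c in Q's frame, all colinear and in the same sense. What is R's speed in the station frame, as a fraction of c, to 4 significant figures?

u ≈ 0.7374c

Compose boost 2: (0.274 + 0.396)/(1 + 0.274×0.396) = 0.6700/1.10850 = 0.604418
Compose boost 3: (0.240 + 0.604418)/(1 + 0.240×0.604418) = 0.844418/1.14506 = 0.7374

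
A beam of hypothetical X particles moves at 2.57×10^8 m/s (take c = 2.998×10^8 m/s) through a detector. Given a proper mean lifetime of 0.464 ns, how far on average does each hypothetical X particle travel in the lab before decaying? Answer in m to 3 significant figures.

d ≈ 0.232 m

β = v/c = 2.57×10^8 / 2.998×10^8 = 0.85724
γ = 1/√(1 − 0.85724²) = 1.9420
Dilated lifetime: Δt = γτ₀ = 1.9420 × 0.464 ns = 0.90111 ns
d = vΔt = 0.85724c × 0.90111 ns = 2.5700×10^8 m/s × 9.0111×10^-10 s = 0.232 m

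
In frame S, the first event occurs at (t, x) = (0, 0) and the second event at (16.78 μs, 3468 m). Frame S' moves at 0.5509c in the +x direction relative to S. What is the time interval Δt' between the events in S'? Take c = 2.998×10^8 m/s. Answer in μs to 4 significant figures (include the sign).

γ = 1/√(1 − 0.5509²) = 1.19822
Δt' = γ(Δt − vΔx/c²) = 1.19822 × (16.78 μs − 0.5509×3468 m / (2.998×10^8 m/s))
= 1.19822 × (10.4073 μs) = 12.47 μs

Δt' ≈ 12.47 μs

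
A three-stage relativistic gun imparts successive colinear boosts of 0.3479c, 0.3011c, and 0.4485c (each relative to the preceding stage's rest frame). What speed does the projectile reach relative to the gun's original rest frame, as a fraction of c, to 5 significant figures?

u ≈ 0.81993c

Compose boost 2: (0.3011 + 0.3479)/(1 + 0.3011×0.3479) = 0.64900/1.104753 = 0.5874618
Compose boost 3: (0.4485 + 0.5874618)/(1 + 0.4485×0.5874618) = 1.035962/1.263477 = 0.81993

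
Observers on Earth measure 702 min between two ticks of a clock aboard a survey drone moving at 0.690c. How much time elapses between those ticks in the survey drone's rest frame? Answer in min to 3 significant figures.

γ = 1/√(1 − 0.690²) = 1.3816
Proper time: τ₀ = Δt/γ = 702/1.3816 = 508 min

τ₀ ≈ 508 min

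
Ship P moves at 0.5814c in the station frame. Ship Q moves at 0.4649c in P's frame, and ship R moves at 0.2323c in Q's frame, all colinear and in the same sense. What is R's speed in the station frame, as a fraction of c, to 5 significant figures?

Compose boost 2: (0.4649 + 0.5814)/(1 + 0.4649×0.5814) = 1.0463/1.270293 = 0.8236683
Compose boost 3: (0.2323 + 0.8236683)/(1 + 0.2323×0.8236683) = 1.055968/1.191338 = 0.88637

u ≈ 0.88637c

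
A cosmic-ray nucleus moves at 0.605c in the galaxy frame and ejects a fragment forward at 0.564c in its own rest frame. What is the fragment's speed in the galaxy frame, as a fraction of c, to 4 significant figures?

Compose boost 2: (0.564 + 0.605)/(1 + 0.564×0.605) = 1.169/1.34122 = 0.8716

u ≈ 0.8716c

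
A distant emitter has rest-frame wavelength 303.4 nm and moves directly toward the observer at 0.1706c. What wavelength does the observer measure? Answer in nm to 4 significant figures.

λ_obs ≈ 255.4 nm

Relativistic Doppler: λ_obs = λ_src √((1−β)/(1+β))
= 303.4 × √(0.829400/1.17060) = 303.4 × 0.841740 = 255.4 nm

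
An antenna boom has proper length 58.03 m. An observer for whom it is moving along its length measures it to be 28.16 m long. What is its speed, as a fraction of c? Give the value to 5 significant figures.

β ≈ 0.87437

γ = L₀/L = 58.03/28.16 = 2.060724
β = √(1 − 1/γ²) = 0.87437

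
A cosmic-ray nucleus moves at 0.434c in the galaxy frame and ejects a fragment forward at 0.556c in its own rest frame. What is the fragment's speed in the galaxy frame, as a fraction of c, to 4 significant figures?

u ≈ 0.7975c

Compose boost 2: (0.556 + 0.434)/(1 + 0.556×0.434) = 0.9900/1.24130 = 0.7975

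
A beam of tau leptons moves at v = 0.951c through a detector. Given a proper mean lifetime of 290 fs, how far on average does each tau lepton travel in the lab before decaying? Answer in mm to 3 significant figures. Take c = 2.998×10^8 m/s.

γ = 1/√(1 − 0.951²) = 3.2342
Dilated lifetime: Δt = γτ₀ = 3.2342 × 290 fs = 937.93 fs
d = vΔt = 0.951c × 937.93 fs = 2.8511×10^8 m/s × 9.3793×10^-13 s = 0.267 mm

d ≈ 0.267 mm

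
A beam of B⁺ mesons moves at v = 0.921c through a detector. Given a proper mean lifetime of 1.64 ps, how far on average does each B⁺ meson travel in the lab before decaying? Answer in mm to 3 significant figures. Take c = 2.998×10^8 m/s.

γ = 1/√(1 − 0.921²) = 2.5670
Dilated lifetime: Δt = γτ₀ = 2.5670 × 1.64 ps = 4.2098 ps
d = vΔt = 0.921c × 4.2098 ps = 2.7612×10^8 m/s × 4.2098×10^-12 s = 1.16 mm

d ≈ 1.16 mm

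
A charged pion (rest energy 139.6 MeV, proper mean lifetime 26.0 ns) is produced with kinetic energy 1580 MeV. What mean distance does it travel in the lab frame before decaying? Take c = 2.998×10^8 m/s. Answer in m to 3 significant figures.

γ = 1 + K/(m₀c²) = 1 + 1580/139.6 = 12.318
β = √(1 − 1/γ²) = 0.99670
Dilated lifetime: γτ₀ = 12.318 × 26.0 ns = 320.27 ns
d = βc·γτ₀ = 0.99670 × (2.998×10^8 m/s) × 3.2027×10^-7 s = 95.7 m

d ≈ 95.7 m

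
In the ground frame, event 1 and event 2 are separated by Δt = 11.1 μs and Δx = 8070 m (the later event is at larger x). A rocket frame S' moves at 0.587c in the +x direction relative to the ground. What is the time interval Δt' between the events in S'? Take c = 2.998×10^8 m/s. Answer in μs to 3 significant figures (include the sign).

γ = 1/√(1 − 0.587²) = 1.2352
Δt' = γ(Δt − vΔx/c²) = 1.2352 × (11.1 μs − 0.587×8070 m / (2.998×10^8 m/s))
= 1.2352 × (-4.7008 μs) = -5.81 μs

Δt' ≈ -5.81 μs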